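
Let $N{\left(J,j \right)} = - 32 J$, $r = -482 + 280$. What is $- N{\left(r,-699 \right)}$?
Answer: $-6464$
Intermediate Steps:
$r = -202$
$- N{\left(r,-699 \right)} = - \left(-32\right) \left(-202\right) = \left(-1\right) 6464 = -6464$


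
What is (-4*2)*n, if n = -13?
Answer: 104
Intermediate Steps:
(-4*2)*n = -4*2*(-13) = -8*(-13) = 104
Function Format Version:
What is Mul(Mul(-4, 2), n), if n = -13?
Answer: 104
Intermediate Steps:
Mul(Mul(-4, 2), n) = Mul(Mul(-4, 2), -13) = Mul(-8, -13) = 104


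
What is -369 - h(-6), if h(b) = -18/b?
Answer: -372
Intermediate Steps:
-369 - h(-6) = -369 - (-18)/(-6) = -369 - (-18)*(-1)/6 = -369 - 1*3 = -369 - 3 = -372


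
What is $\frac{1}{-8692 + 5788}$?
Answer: $- \frac{1}{2904} \approx -0.00034435$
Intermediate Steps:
$\frac{1}{-8692 + 5788} = \frac{1}{-2904} = - \frac{1}{2904}$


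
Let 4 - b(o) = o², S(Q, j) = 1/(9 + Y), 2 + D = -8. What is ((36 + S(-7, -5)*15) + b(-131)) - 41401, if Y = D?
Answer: -58537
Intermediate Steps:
D = -10 (D = -2 - 8 = -10)
Y = -10
S(Q, j) = -1 (S(Q, j) = 1/(9 - 10) = 1/(-1) = -1)
b(o) = 4 - o²
((36 + S(-7, -5)*15) + b(-131)) - 41401 = ((36 - 1*15) + (4 - 1*(-131)²)) - 41401 = ((36 - 15) + (4 - 1*17161)) - 41401 = (21 + (4 - 17161)) - 41401 = (21 - 17157) - 41401 = -17136 - 41401 = -58537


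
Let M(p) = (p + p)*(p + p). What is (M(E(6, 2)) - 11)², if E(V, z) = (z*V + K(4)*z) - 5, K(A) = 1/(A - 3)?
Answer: 97969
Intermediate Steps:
K(A) = 1/(-3 + A)
E(V, z) = -5 + z + V*z (E(V, z) = (z*V + z/(-3 + 4)) - 5 = (V*z + z/1) - 5 = (V*z + 1*z) - 5 = (V*z + z) - 5 = (z + V*z) - 5 = -5 + z + V*z)
M(p) = 4*p² (M(p) = (2*p)*(2*p) = 4*p²)
(M(E(6, 2)) - 11)² = (4*(-5 + 2 + 6*2)² - 11)² = (4*(-5 + 2 + 12)² - 11)² = (4*9² - 11)² = (4*81 - 11)² = (324 - 11)² = 313² = 97969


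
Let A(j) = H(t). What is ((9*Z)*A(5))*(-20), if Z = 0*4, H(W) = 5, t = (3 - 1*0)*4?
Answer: 0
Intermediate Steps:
t = 12 (t = (3 + 0)*4 = 3*4 = 12)
A(j) = 5
Z = 0
((9*Z)*A(5))*(-20) = ((9*0)*5)*(-20) = (0*5)*(-20) = 0*(-20) = 0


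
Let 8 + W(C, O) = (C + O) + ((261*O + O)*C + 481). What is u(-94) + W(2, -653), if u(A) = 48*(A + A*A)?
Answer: 77266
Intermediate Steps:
u(A) = 48*A + 48*A² (u(A) = 48*(A + A²) = 48*A + 48*A²)
W(C, O) = 473 + C + O + 262*C*O (W(C, O) = -8 + ((C + O) + ((261*O + O)*C + 481)) = -8 + ((C + O) + ((262*O)*C + 481)) = -8 + ((C + O) + (262*C*O + 481)) = -8 + ((C + O) + (481 + 262*C*O)) = -8 + (481 + C + O + 262*C*O) = 473 + C + O + 262*C*O)
u(-94) + W(2, -653) = 48*(-94)*(1 - 94) + (473 + 2 - 653 + 262*2*(-653)) = 48*(-94)*(-93) + (473 + 2 - 653 - 342172) = 419616 - 342350 = 77266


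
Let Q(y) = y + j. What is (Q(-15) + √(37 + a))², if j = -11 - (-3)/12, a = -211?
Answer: 7825/16 - 103*I*√174/2 ≈ 489.06 - 679.33*I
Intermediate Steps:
j = -43/4 (j = -11 - (-3)/12 = -11 - 1*(-¼) = -11 + ¼ = -43/4 ≈ -10.750)
Q(y) = -43/4 + y (Q(y) = y - 43/4 = -43/4 + y)
(Q(-15) + √(37 + a))² = ((-43/4 - 15) + √(37 - 211))² = (-103/4 + √(-174))² = (-103/4 + I*√174)²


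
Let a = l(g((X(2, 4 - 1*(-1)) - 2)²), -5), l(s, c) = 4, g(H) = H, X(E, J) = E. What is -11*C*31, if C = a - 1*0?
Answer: -1364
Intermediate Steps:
a = 4
C = 4 (C = 4 - 1*0 = 4 + 0 = 4)
-11*C*31 = -11*4*31 = -44*31 = -1364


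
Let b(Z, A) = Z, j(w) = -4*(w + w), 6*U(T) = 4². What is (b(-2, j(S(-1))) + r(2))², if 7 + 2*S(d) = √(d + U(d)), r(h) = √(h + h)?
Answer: 0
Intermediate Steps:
U(T) = 8/3 (U(T) = (⅙)*4² = (⅙)*16 = 8/3)
r(h) = √2*√h (r(h) = √(2*h) = √2*√h)
S(d) = -7/2 + √(8/3 + d)/2 (S(d) = -7/2 + √(d + 8/3)/2 = -7/2 + √(8/3 + d)/2)
j(w) = -8*w
(b(-2, j(S(-1))) + r(2))² = (-2 + √2*√2)² = (-2 + 2)² = 0² = 0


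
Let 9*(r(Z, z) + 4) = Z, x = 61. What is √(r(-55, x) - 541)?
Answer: 4*I*√310/3 ≈ 23.476*I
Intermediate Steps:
r(Z, z) = -4 + Z/9
√(r(-55, x) - 541) = √((-4 + (⅑)*(-55)) - 541) = √((-4 - 55/9) - 541) = √(-91/9 - 541) = √(-4960/9) = 4*I*√310/3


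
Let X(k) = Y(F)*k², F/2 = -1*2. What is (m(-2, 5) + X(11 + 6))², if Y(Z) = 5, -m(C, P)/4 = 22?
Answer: 1841449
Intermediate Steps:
F = -4 (F = 2*(-1*2) = 2*(-2) = -4)
m(C, P) = -88 (m(C, P) = -4*22 = -88)
X(k) = 5*k²
(m(-2, 5) + X(11 + 6))² = (-88 + 5*(11 + 6)²)² = (-88 + 5*17²)² = (-88 + 5*289)² = (-88 + 1445)² = 1357² = 1841449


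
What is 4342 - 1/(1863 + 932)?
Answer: 12135889/2795 ≈ 4342.0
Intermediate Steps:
4342 - 1/(1863 + 932) = 4342 - 1/2795 = 12135889/2795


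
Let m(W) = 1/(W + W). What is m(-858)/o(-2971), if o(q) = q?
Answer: 1/5098236 ≈ 1.9615e-7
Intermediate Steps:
m(W) = 1/(2*W)
m(-858)/o(-2971) = ((½)/(-858))/(-2971) = ((½)*(-1/858))*(-1/2971) = -1/1716*(-1/2971) = 1/5098236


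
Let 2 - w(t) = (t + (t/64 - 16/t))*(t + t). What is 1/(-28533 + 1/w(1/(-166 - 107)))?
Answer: -6237499/177974375511 ≈ -3.5047e-5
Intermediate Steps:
w(t) = 2 - 2*t*(-16/t + 65*t/64) (w(t) = 2 - (t + (t/64 - 16/t))*(t + t) = 2 - (t + (t*(1/64) - 16/t))*2*t = 2 - (t + (t/64 - 16/t))*2*t = 2 - (t + (-16/t + t/64))*2*t = 2 - (-16/t + 65*t/64)*2*t = 2 - 2*t*(-16/t + 65*t/64))
1/(-28533 + 1/w(1/(-166 - 107))) = 1/(-28533 + 1/(34 - 65/(32*(-166 - 107)²))) = 1/(-28533 + 1/(34 - 65*(1/(-273))²/32)) = 1/(-28533 + 1/(34 - 65*(-1/273)²/32)) = 1/(-28533 + 1/(34 - 65/32*1/74529)) = 1/(-28533 + 1/(34 - 5/183456)) = 1/(-28533 + 1/(6237499/183456)) = 1/(-28533 + 183456/6237499) = 1/(-177974375511/6237499) = -6237499/177974375511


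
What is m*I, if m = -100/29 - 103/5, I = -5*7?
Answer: 24409/29 ≈ 841.69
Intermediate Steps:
I = -35
m = -3487/145 (m = -100*1/29 - 103*⅕ = -100/29 - 103/5 = -3487/145 ≈ -24.048)
m*I = -3487/145*(-35) = 24409/29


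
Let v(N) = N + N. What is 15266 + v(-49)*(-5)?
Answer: 15756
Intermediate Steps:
v(N) = 2*N
15266 + v(-49)*(-5) = 15266 + (2*(-49))*(-5) = 15266 - 98*(-5) = 15266 + 490 = 15756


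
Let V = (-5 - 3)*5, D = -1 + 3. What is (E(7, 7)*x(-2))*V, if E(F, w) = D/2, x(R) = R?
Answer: 80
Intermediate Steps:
D = 2
E(F, w) = 1 (E(F, w) = 2/2 = 2*(½) = 1)
V = -40 (V = -8*5 = -40)
(E(7, 7)*x(-2))*V = (1*(-2))*(-40) = -2*(-40) = 80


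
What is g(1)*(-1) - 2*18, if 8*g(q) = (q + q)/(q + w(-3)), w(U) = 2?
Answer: -433/12 ≈ -36.083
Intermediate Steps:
g(q) = q/(4*(2 + q)) (g(q) = ((q + q)/(q + 2))/8 = ((2*q)/(2 + q))/8 = (2*q/(2 + q))/8 = q/(4*(2 + q)))
g(1)*(-1) - 2*18 = ((1/4)*1/(2 + 1))*(-1) - 2*18 = ((1/4)*1/3)*(-1) - 1*36 = ((1/4)*1*(1/3))*(-1) - 36 = (1/12)*(-1) - 36 = -1/12 - 36 = -433/12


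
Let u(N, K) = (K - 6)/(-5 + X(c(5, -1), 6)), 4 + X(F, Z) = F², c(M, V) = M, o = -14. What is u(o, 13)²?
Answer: 49/256 ≈ 0.19141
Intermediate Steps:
X(F, Z) = -4 + F²
u(N, K) = -3/8 + K/16 (u(N, K) = (K - 6)/(-5 + (-4 + 5²)) = (-6 + K)/(-5 + (-4 + 25)) = (-6 + K)/(-5 + 21) = (-6 + K)/16 = (-6 + K)*(1/16) = -3/8 + K/16)
u(o, 13)² = (-3/8 + (1/16)*13)² = (-3/8 + 13/16)² = (7/16)² = 49/256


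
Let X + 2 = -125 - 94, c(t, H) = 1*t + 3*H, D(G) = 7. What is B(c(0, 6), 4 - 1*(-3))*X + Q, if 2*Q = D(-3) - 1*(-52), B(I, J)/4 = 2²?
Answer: -7013/2 ≈ -3506.5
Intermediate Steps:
c(t, H) = t + 3*H
B(I, J) = 16 (B(I, J) = 4*2² = 4*4 = 16)
Q = 59/2 (Q = (7 - 1*(-52))/2 = (7 + 52)/2 = (½)*59 = 59/2 ≈ 29.500)
X = -221 (X = -2 + (-125 - 94) = -2 - 219 = -221)
B(c(0, 6), 4 - 1*(-3))*X + Q = 16*(-221) + 59/2 = -3536 + 59/2 = -7013/2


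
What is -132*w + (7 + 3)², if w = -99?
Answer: 13168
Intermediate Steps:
-132*w + (7 + 3)² = -132*(-99) + (7 + 3)² = 13068 + 10² = 13068 + 100 = 13168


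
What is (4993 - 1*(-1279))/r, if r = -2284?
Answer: -1568/571 ≈ -2.7461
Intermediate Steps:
(4993 - 1*(-1279))/r = (4993 - 1*(-1279))/(-2284) = (4993 + 1279)*(-1/2284) = 6272*(-1/2284) = -1568/571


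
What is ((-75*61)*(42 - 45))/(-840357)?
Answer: -1525/93373 ≈ -0.016332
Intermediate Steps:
((-75*61)*(42 - 45))/(-840357) = -4575*(-3)*(-1/840357) = 13725*(-1/840357) = -1525/93373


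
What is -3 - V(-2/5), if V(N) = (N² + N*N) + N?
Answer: -73/25 ≈ -2.9200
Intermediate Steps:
V(N) = N + 2*N² (V(N) = (N² + N²) + N = 2*N² + N = N + 2*N²)
-3 - V(-2/5) = -3 - (-2/5)*(1 + 2*(-2/5)) = -3 - (-2*⅕)*(1 + 2*(-2*⅕)) = -3 - (-2)*(1 + 2*(-⅖))/5 = -3 - (-2)*(1 - ⅘)/5 = -3 - (-2)/(5*5) = -3 - 1*(-2/25) = -3 + 2/25 = -73/25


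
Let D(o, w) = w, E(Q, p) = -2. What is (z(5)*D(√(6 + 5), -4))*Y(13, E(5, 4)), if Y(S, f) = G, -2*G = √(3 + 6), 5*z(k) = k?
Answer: 6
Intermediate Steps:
z(k) = k/5
G = -3/2 (G = -√(3 + 6)/2 = -√9/2 = -½*3 = -3/2 ≈ -1.5000)
Y(S, f) = -3/2
(z(5)*D(√(6 + 5), -4))*Y(13, E(5, 4)) = (((⅕)*5)*(-4))*(-3/2) = (1*(-4))*(-3/2) = -4*(-3/2) = 6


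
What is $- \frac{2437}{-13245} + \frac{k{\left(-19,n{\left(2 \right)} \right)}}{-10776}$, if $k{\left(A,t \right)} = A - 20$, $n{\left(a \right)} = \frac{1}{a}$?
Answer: $\frac{8925889}{47576040} \approx 0.18761$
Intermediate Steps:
$k{\left(A,t \right)} = -20 + A$
$- \frac{2437}{-13245} + \frac{k{\left(-19,n{\left(2 \right)} \right)}}{-10776} = - \frac{2437}{-13245} + \frac{-20 - 19}{-10776} = \left(-2437\right) \left(- \frac{1}{13245}\right) - - \frac{13}{3592} = \frac{2437}{13245} + \frac{13}{3592} = \frac{8925889}{47576040}$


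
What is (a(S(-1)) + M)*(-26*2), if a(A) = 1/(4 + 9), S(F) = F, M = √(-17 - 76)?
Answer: -4 - 52*I*√93 ≈ -4.0 - 501.47*I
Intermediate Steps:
M = I*√93 (M = √(-93) = I*√93 ≈ 9.6436*I)
a(A) = 1/13
(a(S(-1)) + M)*(-26*2) = (1/13 + I*√93)*(-26*2) = (1/13 + I*√93)*(-52) = -4 - 52*I*√93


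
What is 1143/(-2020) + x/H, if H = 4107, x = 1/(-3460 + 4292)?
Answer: -976414103/1725597120 ≈ -0.56584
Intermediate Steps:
x = 1/832 ≈ 0.0012019
1143/(-2020) + x/H = 1143/(-2020) + (1/832)/4107 = 1143*(-1/2020) + (1/832)*(1/4107) = -1143/2020 + 1/3417024 = -976414103/1725597120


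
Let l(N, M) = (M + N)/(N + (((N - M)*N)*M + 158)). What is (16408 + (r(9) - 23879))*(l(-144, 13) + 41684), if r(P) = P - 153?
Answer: -93296526302315/293918 ≈ -3.1742e+8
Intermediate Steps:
r(P) = -153 + P
l(N, M) = (M + N)/(158 + N + M*N*(N - M)) (l(N, M) = (M + N)/(N + ((N*(N - M))*M + 158)) = (M + N)/(N + (M*N*(N - M) + 158)) = (M + N)/(N + (158 + M*N*(N - M))) = (M + N)/(158 + N + M*N*(N - M)))
(16408 + (r(9) - 23879))*(l(-144, 13) + 41684) = (16408 + ((-153 + 9) - 23879))*((13 - 144)/(158 - 144 + 13*(-144)**2 - 1*(-144)*13**2) + 41684) = (16408 + (-144 - 23879))*(-131/(158 - 144 + 13*20736 - 1*(-144)*169) + 41684) = (16408 - 24023)*(-131/(158 - 144 + 269568 + 24336) + 41684) = -7615*(-131/293918 + 41684) = -7615*12251677781/293918 = -93296526302315/293918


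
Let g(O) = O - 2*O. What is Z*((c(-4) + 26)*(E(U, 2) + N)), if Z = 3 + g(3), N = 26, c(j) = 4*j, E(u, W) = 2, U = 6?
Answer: 0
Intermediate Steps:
g(O) = -O
Z = 0 (Z = 3 - 1*3 = 3 - 3 = 0)
Z*((c(-4) + 26)*(E(U, 2) + N)) = 0*((4*(-4) + 26)*(2 + 26)) = 0*((-16 + 26)*28) = 0*(10*28) = 0*280 = 0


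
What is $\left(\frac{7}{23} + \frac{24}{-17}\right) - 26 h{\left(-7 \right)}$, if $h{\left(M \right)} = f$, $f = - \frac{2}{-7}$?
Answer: $- \frac{23363}{2737} \approx -8.536$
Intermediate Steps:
$f = \frac{2}{7}$ ($f = \left(-2\right) \left(- \frac{1}{7}\right) = \frac{2}{7} \approx 0.28571$)
$h{\left(M \right)} = \frac{2}{7}$
$\left(\frac{7}{23} + \frac{24}{-17}\right) - 26 h{\left(-7 \right)} = \left(\frac{7}{23} + \frac{24}{-17}\right) - \frac{52}{7} = \left(7 \cdot \frac{1}{23} + 24 \left(- \frac{1}{17}\right)\right) - \frac{52}{7} = \left(\frac{7}{23} - \frac{24}{17}\right) - \frac{52}{7} = - \frac{433}{391} - \frac{52}{7} = - \frac{23363}{2737}$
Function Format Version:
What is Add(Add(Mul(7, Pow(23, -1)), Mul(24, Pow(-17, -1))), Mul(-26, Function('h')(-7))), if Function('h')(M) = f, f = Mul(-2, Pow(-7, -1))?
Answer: Rational(-23363, 2737) ≈ -8.5360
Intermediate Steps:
f = Rational(2, 7) (f = Mul(-2, Rational(-1, 7)) = Rational(2, 7) ≈ 0.28571)
Function('h')(M) = Rational(2, 7)
Add(Add(Mul(7, Pow(23, -1)), Mul(24, Pow(-17, -1))), Mul(-26, Function('h')(-7))) = Add(Add(Mul(7, Pow(23, -1)), Mul(24, Pow(-17, -1))), Mul(-26, Rational(2, 7))) = Add(Add(Mul(7, Rational(1, 23)), Mul(24, Rational(-1, 17))), Rational(-52, 7)) = Add(Add(Rational(7, 23), Rational(-24, 17)), Rational(-52, 7)) = Add(Rational(-433, 391), Rational(-52, 7)) = Rational(-23363, 2737)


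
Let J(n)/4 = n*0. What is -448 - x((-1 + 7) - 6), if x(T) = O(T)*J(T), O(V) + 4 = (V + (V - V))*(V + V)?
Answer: -448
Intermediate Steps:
J(n) = 0 (J(n) = 4*(n*0) = 4*0 = 0)
O(V) = -4 + 2*V² (O(V) = -4 + (V + (V - V))*(V + V) = -4 + (V + 0)*(2*V) = -4 + V*(2*V) = -4 + 2*V²)
x(T) = 0 (x(T) = (-4 + 2*T²)*0 = 0)
-448 - x((-1 + 7) - 6) = -448 - 1*0 = -448 + 0 = -448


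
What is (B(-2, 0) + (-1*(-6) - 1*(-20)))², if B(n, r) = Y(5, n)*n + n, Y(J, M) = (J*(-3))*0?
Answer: 576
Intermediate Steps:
Y(J, M) = 0 (Y(J, M) = -3*J*0 = 0)
B(n, r) = n (B(n, r) = 0*n + n = 0 + n = n)
(B(-2, 0) + (-1*(-6) - 1*(-20)))² = (-2 + (-1*(-6) - 1*(-20)))² = (-2 + (6 + 20))² = (-2 + 26)² = 24² = 576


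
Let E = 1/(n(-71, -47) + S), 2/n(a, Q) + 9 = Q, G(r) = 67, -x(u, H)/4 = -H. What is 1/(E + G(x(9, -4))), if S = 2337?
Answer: 65435/4384173 ≈ 0.014925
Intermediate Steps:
x(u, H) = 4*H (x(u, H) = -(-4)*H = 4*H)
n(a, Q) = 2/(-9 + Q)
E = 28/65435 (E = 1/(2/(-9 - 47) + 2337) = 1/(2/(-56) + 2337) = 1/(2*(-1/56) + 2337) = 1/(-1/28 + 2337) = 1/(65435/28) = 28/65435 ≈ 0.00042791)
1/(E + G(x(9, -4))) = 1/(28/65435 + 67) = 1/(4384173/65435) = 65435/4384173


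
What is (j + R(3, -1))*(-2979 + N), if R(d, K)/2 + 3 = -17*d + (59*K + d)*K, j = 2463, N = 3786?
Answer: 1990869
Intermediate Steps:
R(d, K) = -6 - 34*d + 2*K*(d + 59*K) (R(d, K) = -6 + 2*(-17*d + (59*K + d)*K) = -6 + 2*(-17*d + (d + 59*K)*K) = -6 + 2*(-17*d + K*(d + 59*K)) = -6 + (-34*d + 2*K*(d + 59*K)) = -6 - 34*d + 2*K*(d + 59*K))
(j + R(3, -1))*(-2979 + N) = (2463 + (-6 - 34*3 + 118*(-1)² + 2*(-1)*3))*(-2979 + 3786) = (2463 + (-6 - 102 + 118*1 - 6))*807 = (2463 + (-6 - 102 + 118 - 6))*807 = (2463 + 4)*807 = 2467*807 = 1990869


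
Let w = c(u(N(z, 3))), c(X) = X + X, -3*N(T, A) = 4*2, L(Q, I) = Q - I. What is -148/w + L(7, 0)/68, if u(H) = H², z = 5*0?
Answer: -5605/544 ≈ -10.303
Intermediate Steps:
z = 0
N(T, A) = -8/3 (N(T, A) = -4*2/3 = -⅓*8 = -8/3)
c(X) = 2*X
w = 128/9 (w = 2*(-8/3)² = 2*(64/9) = 128/9 ≈ 14.222)
-148/w + L(7, 0)/68 = -148/128/9 + (7 - 1*0)/68 = -148*9/128 + (7 + 0)*(1/68) = -333/32 + 7*(1/68) = -333/32 + 7/68 = -5605/544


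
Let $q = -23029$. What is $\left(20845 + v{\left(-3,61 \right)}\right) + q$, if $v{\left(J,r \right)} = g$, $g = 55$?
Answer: $-2129$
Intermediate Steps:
$v{\left(J,r \right)} = 55$
$\left(20845 + v{\left(-3,61 \right)}\right) + q = \left(20845 + 55\right) - 23029 = 20900 - 23029 = -2129$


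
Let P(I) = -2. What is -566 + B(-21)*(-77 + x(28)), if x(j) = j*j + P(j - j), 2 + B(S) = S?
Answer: -16781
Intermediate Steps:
B(S) = -2 + S
x(j) = -2 + j² (x(j) = j*j - 2 = j² - 2 = -2 + j²)
-566 + B(-21)*(-77 + x(28)) = -566 + (-2 - 21)*(-77 + (-2 + 28²)) = -566 - 23*(-77 + (-2 + 784)) = -566 - 23*(-77 + 782) = -566 - 23*705 = -566 - 16215 = -16781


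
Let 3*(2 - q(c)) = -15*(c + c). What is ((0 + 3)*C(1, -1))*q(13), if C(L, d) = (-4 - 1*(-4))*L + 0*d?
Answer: 0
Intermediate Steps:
C(L, d) = 0 (C(L, d) = (-4 + 4)*L + 0 = 0*L + 0 = 0 + 0 = 0)
q(c) = 2 + 10*c (q(c) = 2 - (-5)*(c + c) = 2 - (-5)*2*c = 2 - (-10)*c = 2 + 10*c)
((0 + 3)*C(1, -1))*q(13) = ((0 + 3)*0)*(2 + 10*13) = (3*0)*(2 + 130) = 0*132 = 0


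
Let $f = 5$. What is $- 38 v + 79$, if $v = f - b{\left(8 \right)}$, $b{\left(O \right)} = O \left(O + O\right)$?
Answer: $4753$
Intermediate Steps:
$b{\left(O \right)} = 2 O^{2}$ ($b{\left(O \right)} = O 2 O = 2 O^{2}$)
$v = -123$ ($v = 5 - 2 \cdot 8^{2} = 5 - 2 \cdot 64 = 5 - 128 = -123$)
$- 38 v + 79 = \left(-38\right) \left(-123\right) + 79 = 4674 + 79 = 4753$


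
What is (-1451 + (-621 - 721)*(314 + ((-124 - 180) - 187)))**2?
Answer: 55735182889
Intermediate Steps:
(-1451 + (-621 - 721)*(314 + ((-124 - 180) - 187)))**2 = (-1451 - 1342*(314 + (-304 - 187)))**2 = (-1451 - 1342*(314 - 491))**2 = (-1451 - 1342*(-177))**2 = (-1451 + 237534)**2 = 236083**2 = 55735182889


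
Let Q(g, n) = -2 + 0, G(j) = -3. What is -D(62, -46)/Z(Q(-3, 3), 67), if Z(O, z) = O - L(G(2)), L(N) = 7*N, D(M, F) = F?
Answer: 46/19 ≈ 2.4211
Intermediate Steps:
Q(g, n) = -2
Z(O, z) = 21 + O (Z(O, z) = O - 7*(-3) = O - 1*(-21) = O + 21 = 21 + O)
-D(62, -46)/Z(Q(-3, 3), 67) = -(-46)/(21 - 2) = -(-46)/19 = -1*(-46/19) = 46/19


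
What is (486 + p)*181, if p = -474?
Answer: 2172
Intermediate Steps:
(486 + p)*181 = (486 - 474)*181 = 12*181 = 2172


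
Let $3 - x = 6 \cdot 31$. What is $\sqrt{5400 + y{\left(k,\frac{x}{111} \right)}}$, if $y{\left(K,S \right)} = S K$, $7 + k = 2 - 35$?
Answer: $\frac{16 \sqrt{29230}}{37} \approx 73.932$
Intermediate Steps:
$x = -183$ ($x = 3 - 6 \cdot 31 = 3 - 186 = -183$)
$k = -40$ ($k = -7 + \left(2 - 35\right) = -7 - 33 = -40$)
$y{\left(K,S \right)} = K S$
$\sqrt{5400 + y{\left(k,\frac{x}{111} \right)}} = \sqrt{5400 - 40 \left(- \frac{183}{111}\right)} = \sqrt{5400 - 40 \left(\left(-183\right) \frac{1}{111}\right)} = \sqrt{5400 - - \frac{2440}{37}} = \sqrt{5400 + \frac{2440}{37}} = \sqrt{\frac{202240}{37}} = \frac{16 \sqrt{29230}}{37}$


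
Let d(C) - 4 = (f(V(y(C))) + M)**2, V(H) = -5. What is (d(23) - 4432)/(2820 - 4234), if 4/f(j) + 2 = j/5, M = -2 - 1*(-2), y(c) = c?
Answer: 19918/6363 ≈ 3.1303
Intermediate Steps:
M = 0 (M = -2 + 2 = 0)
f(j) = 4/(-2 + j/5)
d(C) = 52/9 (d(C) = 4 + (20/(-10 - 5) + 0)**2 = 4 + (20/(-15) + 0)**2 = 4 + (20*(-1/15) + 0)**2 = 4 + (-4/3 + 0)**2 = 4 + (-4/3)**2 = 4 + 16/9 = 52/9)
(d(23) - 4432)/(2820 - 4234) = (52/9 - 4432)/(2820 - 4234) = -39836/9/(-1414) = -39836/9*(-1/1414) = 19918/6363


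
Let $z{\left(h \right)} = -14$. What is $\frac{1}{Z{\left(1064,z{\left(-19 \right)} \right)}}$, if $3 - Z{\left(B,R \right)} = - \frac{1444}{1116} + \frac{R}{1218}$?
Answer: $\frac{8091}{34835} \approx 0.23227$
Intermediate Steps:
$Z{\left(B,R \right)} = \frac{1198}{279} - \frac{R}{1218}$ ($Z{\left(B,R \right)} = 3 - \left(- \frac{1444}{1116} + \frac{R}{1218}\right) = 3 - \left(\left(-1444\right) \frac{1}{1116} + R \frac{1}{1218}\right) = 3 - \left(- \frac{361}{279} + \frac{R}{1218}\right) = \frac{1198}{279} - \frac{R}{1218}$)
$\frac{1}{Z{\left(1064,z{\left(-19 \right)} \right)}} = \frac{1}{\frac{1198}{279} - - \frac{1}{87}} = \frac{1}{\frac{1198}{279} + \frac{1}{87}} = \frac{1}{\frac{34835}{8091}} = \frac{8091}{34835}$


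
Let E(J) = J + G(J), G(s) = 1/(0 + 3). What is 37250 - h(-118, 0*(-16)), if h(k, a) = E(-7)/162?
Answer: 9051760/243 ≈ 37250.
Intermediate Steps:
G(s) = ⅓ (G(s) = 1/3 = ⅓)
E(J) = ⅓ + J (E(J) = J + ⅓ = ⅓ + J)
h(k, a) = -10/243 (h(k, a) = (⅓ - 7)/162 = -20/3*1/162 = -10/243)
37250 - h(-118, 0*(-16)) = 37250 - 1*(-10/243) = 37250 + 10/243 = 9051760/243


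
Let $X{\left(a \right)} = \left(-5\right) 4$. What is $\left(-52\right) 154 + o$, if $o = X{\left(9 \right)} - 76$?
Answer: $-8104$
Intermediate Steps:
$X{\left(a \right)} = -20$
$o = -96$ ($o = -20 - 76 = -96$)
$\left(-52\right) 154 + o = \left(-52\right) 154 - 96 = -8008 - 96 = -8104$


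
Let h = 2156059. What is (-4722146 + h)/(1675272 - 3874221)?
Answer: 2566087/2198949 ≈ 1.1670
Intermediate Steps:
(-4722146 + h)/(1675272 - 3874221) = (-4722146 + 2156059)/(1675272 - 3874221) = -2566087/(-2198949) = -2566087*(-1/2198949) = 2566087/2198949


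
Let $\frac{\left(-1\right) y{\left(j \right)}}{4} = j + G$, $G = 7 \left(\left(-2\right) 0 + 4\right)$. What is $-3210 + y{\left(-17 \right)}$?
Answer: $-3254$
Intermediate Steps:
$G = 28$ ($G = 7 \left(0 + 4\right) = 7 \cdot 4 = 28$)
$y{\left(j \right)} = -112 - 4 j$ ($y{\left(j \right)} = - 4 \left(j + 28\right) = - 4 \left(28 + j\right) = -112 - 4 j$)
$-3210 + y{\left(-17 \right)} = -3210 - 44 = -3254$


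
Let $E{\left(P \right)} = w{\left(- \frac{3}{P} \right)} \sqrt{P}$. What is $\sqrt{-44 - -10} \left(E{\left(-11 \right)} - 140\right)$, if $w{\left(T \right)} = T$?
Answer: $\frac{i \sqrt{34} \left(-1540 + 3 i \sqrt{11}\right)}{11} \approx -5.2743 - 816.33 i$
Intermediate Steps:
$E{\left(P \right)} = - \frac{3}{\sqrt{P}}$ ($E{\left(P \right)} = - \frac{3}{P} \sqrt{P} = - \frac{3}{\sqrt{P}}$)
$\sqrt{-44 - -10} \left(E{\left(-11 \right)} - 140\right) = \sqrt{-44 - -10} \left(- \frac{3}{i \sqrt{11}} - 140\right) = \sqrt{-44 + 10} \left(- 3 \left(- \frac{i \sqrt{11}}{11}\right) - 140\right) = \sqrt{-34} \left(\frac{3 i \sqrt{11}}{11} - 140\right) = i \sqrt{34} \left(-140 + \frac{3 i \sqrt{11}}{11}\right)$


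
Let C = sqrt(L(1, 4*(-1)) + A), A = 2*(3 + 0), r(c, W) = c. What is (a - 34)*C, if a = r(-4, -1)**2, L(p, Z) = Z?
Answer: -18*sqrt(2) ≈ -25.456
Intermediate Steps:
A = 6 (A = 2*3 = 6)
C = sqrt(2) (C = sqrt(4*(-1) + 6) = sqrt(-4 + 6) = sqrt(2) ≈ 1.4142)
a = 16 (a = (-4)**2 = 16)
(a - 34)*C = (16 - 34)*sqrt(2) = -18*sqrt(2)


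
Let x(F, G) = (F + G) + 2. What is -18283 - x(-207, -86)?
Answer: -17992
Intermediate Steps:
x(F, G) = 2 + F + G
-18283 - x(-207, -86) = -18283 - (2 - 207 - 86) = -18283 - 1*(-291) = -18283 + 291 = -17992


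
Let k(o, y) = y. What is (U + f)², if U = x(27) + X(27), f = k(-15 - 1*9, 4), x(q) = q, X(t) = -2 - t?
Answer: 4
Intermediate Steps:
f = 4
U = -2 (U = 27 + (-2 - 1*27) = 27 + (-2 - 27) = 27 - 29 = -2)
(U + f)² = (-2 + 4)² = 2² = 4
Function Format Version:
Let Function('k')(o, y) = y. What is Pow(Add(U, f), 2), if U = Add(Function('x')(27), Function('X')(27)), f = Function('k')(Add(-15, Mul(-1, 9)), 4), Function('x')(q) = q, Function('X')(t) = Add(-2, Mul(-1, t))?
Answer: 4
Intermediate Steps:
f = 4
U = -2 (U = Add(27, Add(-2, Mul(-1, 27))) = Add(27, Add(-2, -27)) = Add(27, -29) = -2)
Pow(Add(U, f), 2) = Pow(Add(-2, 4), 2) = Pow(2, 2) = 4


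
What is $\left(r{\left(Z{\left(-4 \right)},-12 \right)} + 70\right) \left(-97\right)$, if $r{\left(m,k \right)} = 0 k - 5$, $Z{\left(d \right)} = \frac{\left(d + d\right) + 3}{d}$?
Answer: $-6305$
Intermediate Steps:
$Z{\left(d \right)} = \frac{3 + 2 d}{d}$ ($Z{\left(d \right)} = \frac{2 d + 3}{d} = \frac{3 + 2 d}{d}$)
$r{\left(m,k \right)} = -5$ ($r{\left(m,k \right)} = 0 - 5 = -5$)
$\left(r{\left(Z{\left(-4 \right)},-12 \right)} + 70\right) \left(-97\right) = \left(-5 + 70\right) \left(-97\right) = 65 \left(-97\right) = -6305$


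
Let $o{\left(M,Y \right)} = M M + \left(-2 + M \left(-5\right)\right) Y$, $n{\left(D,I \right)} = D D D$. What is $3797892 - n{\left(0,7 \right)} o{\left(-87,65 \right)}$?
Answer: $3797892$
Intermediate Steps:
$n{\left(D,I \right)} = D^{3}$ ($n{\left(D,I \right)} = D^{2} D = D^{3}$)
$o{\left(M,Y \right)} = M^{2} + Y \left(-2 - 5 M\right)$ ($o{\left(M,Y \right)} = M^{2} + \left(-2 - 5 M\right) Y = M^{2} + Y \left(-2 - 5 M\right)$)
$3797892 - n{\left(0,7 \right)} o{\left(-87,65 \right)} = 3797892 - 0^{3} \left(\left(-87\right)^{2} - 130 - \left(-435\right) 65\right) = 3797892 - 0 \left(7569 - 130 + 28275\right) = 3797892 - 0 \cdot 35714 = 3797892 - 0 = 3797892 + 0 = 3797892$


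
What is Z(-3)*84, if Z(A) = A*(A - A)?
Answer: 0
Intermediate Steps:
Z(A) = 0 (Z(A) = A*0 = 0)
Z(-3)*84 = 0*84 = 0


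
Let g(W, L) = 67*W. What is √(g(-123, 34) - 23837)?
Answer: I*√32078 ≈ 179.1*I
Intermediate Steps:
√(g(-123, 34) - 23837) = √(67*(-123) - 23837) = √(-8241 - 23837) = √(-32078) = I*√32078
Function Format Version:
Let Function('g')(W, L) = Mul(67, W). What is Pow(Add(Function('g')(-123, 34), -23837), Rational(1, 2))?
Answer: Mul(I, Pow(32078, Rational(1, 2))) ≈ Mul(179.10, I)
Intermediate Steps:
Pow(Add(Function('g')(-123, 34), -23837), Rational(1, 2)) = Pow(Add(Mul(67, -123), -23837), Rational(1, 2)) = Pow(Add(-8241, -23837), Rational(1, 2)) = Pow(-32078, Rational(1, 2)) = Mul(I, Pow(32078, Rational(1, 2)))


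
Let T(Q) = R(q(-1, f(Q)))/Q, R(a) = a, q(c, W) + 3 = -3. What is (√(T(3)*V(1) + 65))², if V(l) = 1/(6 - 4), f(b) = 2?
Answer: 64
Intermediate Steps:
q(c, W) = -6 (q(c, W) = -3 - 3 = -6)
V(l) = ½ (V(l) = 1/2 = ½)
T(Q) = -6/Q
(√(T(3)*V(1) + 65))² = (√(-6/3*(½) + 65))² = (√(-6*⅓*(½) + 65))² = (√(-2*½ + 65))² = (√(-1 + 65))² = (√64)² = 8² = 64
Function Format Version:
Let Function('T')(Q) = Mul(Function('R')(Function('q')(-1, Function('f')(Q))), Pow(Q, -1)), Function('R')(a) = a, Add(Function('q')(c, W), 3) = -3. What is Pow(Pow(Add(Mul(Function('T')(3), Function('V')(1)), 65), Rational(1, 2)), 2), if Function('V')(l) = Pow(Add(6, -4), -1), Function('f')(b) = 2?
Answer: 64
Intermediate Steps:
Function('q')(c, W) = -6 (Function('q')(c, W) = Add(-3, -3) = -6)
Function('V')(l) = Rational(1, 2) (Function('V')(l) = Pow(2, -1) = Rational(1, 2))
Function('T')(Q) = Mul(-6, Pow(Q, -1))
Pow(Pow(Add(Mul(Function('T')(3), Function('V')(1)), 65), Rational(1, 2)), 2) = Pow(Pow(Add(Mul(Mul(-6, Pow(3, -1)), Rational(1, 2)), 65), Rational(1, 2)), 2) = Pow(Pow(Add(Mul(Mul(-6, Rational(1, 3)), Rational(1, 2)), 65), Rational(1, 2)), 2) = Pow(Pow(Add(Mul(-2, Rational(1, 2)), 65), Rational(1, 2)), 2) = Pow(Pow(Add(-1, 65), Rational(1, 2)), 2) = Pow(Pow(64, Rational(1, 2)), 2) = Pow(8, 2) = 64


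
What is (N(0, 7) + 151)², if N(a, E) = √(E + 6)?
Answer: (151 + √13)² ≈ 23903.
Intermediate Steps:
N(a, E) = √(6 + E)
(N(0, 7) + 151)² = (√(6 + 7) + 151)² = (√13 + 151)² = (151 + √13)²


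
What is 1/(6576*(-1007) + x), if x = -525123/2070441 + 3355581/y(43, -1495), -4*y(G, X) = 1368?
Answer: -2913954/19324888042237 ≈ -1.5079e-7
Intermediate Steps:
y(G, X) = -342 (y(G, X) = -1/4*1368 = -342)
x = -28591407709/2913954 (x = -525123/2070441 + 3355581/(-342) = -525123*1/2070441 + 3355581*(-1/342) = -6483/25561 - 1118527/114 = -28591407709/2913954 ≈ -9811.9)
1/(6576*(-1007) + x) = 1/(6576*(-1007) - 28591407709/2913954) = 1/(-6622032 - 28591407709/2913954) = 1/(-19324888042237/2913954) = -2913954/19324888042237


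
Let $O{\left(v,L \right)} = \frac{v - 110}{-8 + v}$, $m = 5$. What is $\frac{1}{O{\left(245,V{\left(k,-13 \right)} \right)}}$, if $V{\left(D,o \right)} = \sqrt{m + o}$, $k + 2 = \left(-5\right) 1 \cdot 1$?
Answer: $\frac{79}{45} \approx 1.7556$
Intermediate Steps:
$k = -7$ ($k = -2 + \left(-5\right) 1 \cdot 1 = -2 - 5 = -7$)
$V{\left(D,o \right)} = \sqrt{5 + o}$
$O{\left(v,L \right)} = \frac{-110 + v}{-8 + v}$
$\frac{1}{O{\left(245,V{\left(k,-13 \right)} \right)}} = \frac{1}{\frac{1}{-8 + 245} \left(-110 + 245\right)} = \frac{1}{\frac{1}{237} \cdot 135} = \frac{1}{\frac{45}{79}} = \frac{79}{45}$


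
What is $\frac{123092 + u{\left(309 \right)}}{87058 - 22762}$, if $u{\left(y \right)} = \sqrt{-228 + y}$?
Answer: $\frac{6479}{3384} \approx 1.9146$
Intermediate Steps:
$\frac{123092 + u{\left(309 \right)}}{87058 - 22762} = \frac{123092 + \sqrt{-228 + 309}}{87058 - 22762} = \frac{123092 + \sqrt{81}}{64296} = \left(123092 + 9\right) \frac{1}{64296} = 123101 \cdot \frac{1}{64296} = \frac{6479}{3384}$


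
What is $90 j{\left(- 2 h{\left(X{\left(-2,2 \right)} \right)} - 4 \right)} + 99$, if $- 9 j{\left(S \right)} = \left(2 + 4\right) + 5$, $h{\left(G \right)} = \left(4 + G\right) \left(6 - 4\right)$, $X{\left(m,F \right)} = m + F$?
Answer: $-11$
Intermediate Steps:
$X{\left(m,F \right)} = F + m$
$h{\left(G \right)} = 8 + 2 G$ ($h{\left(G \right)} = \left(4 + G\right) 2 = 8 + 2 G$)
$j{\left(S \right)} = - \frac{11}{9}$ ($j{\left(S \right)} = - \frac{\left(2 + 4\right) + 5}{9} = - \frac{6 + 5}{9} = \left(- \frac{1}{9}\right) 11 = - \frac{11}{9}$)
$90 j{\left(- 2 h{\left(X{\left(-2,2 \right)} \right)} - 4 \right)} + 99 = 90 \left(- \frac{11}{9}\right) + 99 = -110 + 99 = -11$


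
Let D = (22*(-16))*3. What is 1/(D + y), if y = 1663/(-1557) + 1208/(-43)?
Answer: -66951/72652621 ≈ -0.00092152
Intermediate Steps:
D = -1056 (D = -352*3 = -1056)
y = -1952365/66951 (y = 1663*(-1/1557) + 1208*(-1/43) = -1663/1557 - 1208/43 = -1952365/66951 ≈ -29.161)
1/(D + y) = 1/(-1056 - 1952365/66951) = 1/(-72652621/66951) = -66951/72652621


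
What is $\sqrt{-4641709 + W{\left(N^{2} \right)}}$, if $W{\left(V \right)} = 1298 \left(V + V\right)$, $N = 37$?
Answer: $3 i \sqrt{120865} \approx 1043.0 i$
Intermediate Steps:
$W{\left(V \right)} = 2596 V$ ($W{\left(V \right)} = 1298 \cdot 2 V = 2596 V$)
$\sqrt{-4641709 + W{\left(N^{2} \right)}} = \sqrt{-4641709 + 2596 \cdot 37^{2}} = \sqrt{-4641709 + 2596 \cdot 1369} = \sqrt{-4641709 + 3553924} = \sqrt{-1087785} = 3 i \sqrt{120865}$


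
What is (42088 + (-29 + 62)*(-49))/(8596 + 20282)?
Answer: 40471/28878 ≈ 1.4014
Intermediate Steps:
(42088 + (-29 + 62)*(-49))/(8596 + 20282) = (42088 + 33*(-49))/28878 = (42088 - 1617)*(1/28878) = 40471*(1/28878) = 40471/28878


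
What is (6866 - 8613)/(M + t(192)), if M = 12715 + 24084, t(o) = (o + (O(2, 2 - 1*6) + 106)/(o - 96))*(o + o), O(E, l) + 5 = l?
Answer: -1747/110915 ≈ -0.015751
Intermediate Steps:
O(E, l) = -5 + l
t(o) = 2*o*(o + 97/(-96 + o)) (t(o) = (o + ((-5 + (2 - 1*6)) + 106)/(o - 96))*(o + o) = (o + ((-5 + (2 - 6)) + 106)/(-96 + o))*(2*o) = (o + ((-5 - 4) + 106)/(-96 + o))*(2*o) = (o + (-9 + 106)/(-96 + o))*(2*o) = (o + 97/(-96 + o))*(2*o) = 2*o*(o + 97/(-96 + o)))
M = 36799
(6866 - 8613)/(M + t(192)) = (6866 - 8613)/(36799 + 2*192*(97 + 192² - 96*192)/(-96 + 192)) = -1747/(36799 + 2*192*(97 + 36864 - 18432)/96) = -1747/(36799 + 2*192*(1/96)*18529) = -1747/(36799 + 74116) = -1747/110915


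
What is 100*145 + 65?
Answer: 14565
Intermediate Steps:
100*145 + 65 = 14500 + 65 = 14565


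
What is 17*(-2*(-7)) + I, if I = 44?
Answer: 282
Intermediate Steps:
17*(-2*(-7)) + I = 17*(-2*(-7)) + 44 = 17*14 + 44 = 238 + 44 = 282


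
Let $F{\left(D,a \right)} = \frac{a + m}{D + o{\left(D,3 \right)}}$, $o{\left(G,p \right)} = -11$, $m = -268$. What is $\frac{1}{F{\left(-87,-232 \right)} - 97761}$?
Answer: $- \frac{49}{4790039} \approx -1.023 \cdot 10^{-5}$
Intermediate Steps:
$F{\left(D,a \right)} = \frac{-268 + a}{-11 + D}$ ($F{\left(D,a \right)} = \frac{a - 268}{D - 11} = \frac{-268 + a}{-11 + D}$)
$\frac{1}{F{\left(-87,-232 \right)} - 97761} = \frac{1}{\frac{-268 - 232}{-11 - 87} - 97761} = \frac{1}{\frac{1}{-98} \left(-500\right) - 97761} = \frac{1}{\left(- \frac{1}{98}\right) \left(-500\right) - 97761} = \frac{1}{\frac{250}{49} - 97761} = \frac{1}{- \frac{4790039}{49}} = - \frac{49}{4790039}$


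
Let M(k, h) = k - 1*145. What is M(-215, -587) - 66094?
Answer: -66454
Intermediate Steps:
M(k, h) = -145 + k (M(k, h) = k - 145 = -145 + k)
M(-215, -587) - 66094 = (-145 - 215) - 66094 = -360 - 66094 = -66454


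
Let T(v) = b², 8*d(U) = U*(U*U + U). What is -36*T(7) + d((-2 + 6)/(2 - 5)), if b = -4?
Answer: -15554/27 ≈ -576.07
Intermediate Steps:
d(U) = U*(U + U²)/8 (d(U) = (U*(U*U + U))/8 = (U*(U² + U))/8 = (U*(U + U²))/8 = U*(U + U²)/8)
T(v) = 16 (T(v) = (-4)² = 16)
-36*T(7) + d((-2 + 6)/(2 - 5)) = -36*16 + ((-2 + 6)/(2 - 5))²*(1 + (-2 + 6)/(2 - 5))/8 = -576 + (4/(-3))²*(1 + 4/(-3))/8 = -576 + (4*(-⅓))²*(1 + 4*(-⅓))/8 = -576 + (-4/3)²*(1 - 4/3)/8 = -576 + (⅛)*(16/9)*(-⅓) = -576 - 2/27 = -15554/27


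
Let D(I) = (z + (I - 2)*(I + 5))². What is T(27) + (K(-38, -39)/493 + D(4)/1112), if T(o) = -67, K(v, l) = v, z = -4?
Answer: -9169025/137054 ≈ -66.901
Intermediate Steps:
D(I) = (-4 + (-2 + I)*(5 + I))² (D(I) = (-4 + (I - 2)*(I + 5))² = (-4 + (-2 + I)*(5 + I))²)
T(27) + (K(-38, -39)/493 + D(4)/1112) = -67 + (-38/493 + (-14 + 4² + 3*4)²/1112) = -67 + (-38*1/493 + (-14 + 16 + 12)²*(1/1112)) = -67 + (-38/493 + 14²*(1/1112)) = -67 + (-38/493 + 196*(1/1112)) = -67 + (-38/493 + 49/278) = -67 + 13593/137054 = -9169025/137054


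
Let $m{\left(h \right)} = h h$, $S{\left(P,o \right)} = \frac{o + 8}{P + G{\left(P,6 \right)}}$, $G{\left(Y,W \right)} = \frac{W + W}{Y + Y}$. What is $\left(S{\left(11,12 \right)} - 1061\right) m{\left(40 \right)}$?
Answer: $- \frac{215243200}{127} \approx -1.6948 \cdot 10^{6}$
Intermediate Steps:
$G{\left(Y,W \right)} = \frac{W}{Y}$ ($G{\left(Y,W \right)} = \frac{2 W}{2 Y} = 2 W \frac{1}{2 Y} = \frac{W}{Y}$)
$S{\left(P,o \right)} = \frac{8 + o}{P + \frac{6}{P}}$ ($S{\left(P,o \right)} = \frac{o + 8}{P + \frac{6}{P}} = \frac{8 + o}{P + \frac{6}{P}}$)
$m{\left(h \right)} = h^{2}$
$\left(S{\left(11,12 \right)} - 1061\right) m{\left(40 \right)} = \left(\frac{11 \left(8 + 12\right)}{6 + 11^{2}} - 1061\right) 40^{2} = \left(11 \frac{1}{6 + 121} \cdot 20 - 1061\right) 1600 = \left(11 \cdot \frac{1}{127} \cdot 20 - 1061\right) 1600 = \left(\frac{220}{127} - 1061\right) 1600 = \left(- \frac{134527}{127}\right) 1600 = - \frac{215243200}{127}$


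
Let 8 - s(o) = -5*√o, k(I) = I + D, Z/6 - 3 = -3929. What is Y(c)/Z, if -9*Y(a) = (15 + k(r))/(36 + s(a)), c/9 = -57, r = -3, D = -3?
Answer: 11/86927529 - 5*I*√57/115903372 ≈ 1.2654e-7 - 3.257e-7*I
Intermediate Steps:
Z = -23556 (Z = 18 + 6*(-3929) = 18 - 23574 = -23556)
c = -513 (c = 9*(-57) = -513)
k(I) = -3 + I (k(I) = I - 3 = -3 + I)
s(o) = 8 + 5*√o (s(o) = 8 - (-5)*√o = 8 + 5*√o)
Y(a) = -1/(44 + 5*√a) (Y(a) = -(15 + (-3 - 3))/(9*(36 + (8 + 5*√a))) = -(15 - 6)/(9*(44 + 5*√a)) = -1/(44 + 5*√a))
Y(c)/Z = -1/(44 + 5*√(-513))/(-23556) = -1/(44 + 5*(3*I*√57))*(-1/23556) = -1/(44 + 15*I*√57)*(-1/23556) = 1/(23556*(44 + 15*I*√57))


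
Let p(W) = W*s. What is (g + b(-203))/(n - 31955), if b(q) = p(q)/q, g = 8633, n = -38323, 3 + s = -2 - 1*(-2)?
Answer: -4315/35139 ≈ -0.12280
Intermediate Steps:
s = -3 (s = -3 + (-2 - 1*(-2)) = -3 + (-2 + 2) = -3 + 0 = -3)
p(W) = -3*W (p(W) = W*(-3) = -3*W)
b(q) = -3 (b(q) = (-3*q)/q = -3)
(g + b(-203))/(n - 31955) = (8633 - 3)/(-38323 - 31955) = 8630/(-70278) = 8630*(-1/70278) = -4315/35139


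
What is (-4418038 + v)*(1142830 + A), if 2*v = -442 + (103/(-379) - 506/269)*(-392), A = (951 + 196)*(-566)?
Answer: -222331485205629724/101951 ≈ -2.1808e+12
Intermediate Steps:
A = -649202 (A = 1147*(-566) = -649202)
v = 20487105/101951 (v = (-442 + (103/(-379) - 506/269)*(-392))/2 = (-442 + (103*(-1/379) - 506*1/269)*(-392))/2 = (-442 + (-103/379 - 506/269)*(-392))/2 = (-442 - 219481/101951*(-392))/2 = (-442 + 86036552/101951)/2 = (½)*(40974210/101951) = 20487105/101951 ≈ 200.95)
(-4418038 + v)*(1142830 + A) = (-4418038 + 20487105/101951)*(1142830 - 649202) = -450402905033/101951*493628 = -222331485205629724/101951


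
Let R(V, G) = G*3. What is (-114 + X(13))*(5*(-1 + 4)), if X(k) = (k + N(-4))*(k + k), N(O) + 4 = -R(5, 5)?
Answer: -4050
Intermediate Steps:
R(V, G) = 3*G
N(O) = -19 (N(O) = -4 - 3*5 = -4 - 1*15 = -4 - 15 = -19)
X(k) = 2*k*(-19 + k) (X(k) = (k - 19)*(k + k) = (-19 + k)*(2*k) = 2*k*(-19 + k))
(-114 + X(13))*(5*(-1 + 4)) = (-114 + 2*13*(-19 + 13))*(5*(-1 + 4)) = (-114 + 2*13*(-6))*(5*3) = (-114 - 156)*15 = -270*15 = -4050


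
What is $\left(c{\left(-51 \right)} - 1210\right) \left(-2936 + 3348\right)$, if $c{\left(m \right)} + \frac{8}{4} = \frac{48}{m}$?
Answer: $- \frac{8495440}{17} \approx -4.9973 \cdot 10^{5}$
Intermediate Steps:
$c{\left(m \right)} = -2 + \frac{48}{m}$
$\left(c{\left(-51 \right)} - 1210\right) \left(-2936 + 3348\right) = \left(\left(-2 + \frac{48}{-51}\right) - 1210\right) \left(-2936 + 3348\right) = \left(\left(-2 + 48 \left(- \frac{1}{51}\right)\right) - 1210\right) 412 = \left(\left(-2 - \frac{16}{17}\right) - 1210\right) 412 = \left(- \frac{50}{17} - 1210\right) 412 = \left(- \frac{20620}{17}\right) 412 = - \frac{8495440}{17}$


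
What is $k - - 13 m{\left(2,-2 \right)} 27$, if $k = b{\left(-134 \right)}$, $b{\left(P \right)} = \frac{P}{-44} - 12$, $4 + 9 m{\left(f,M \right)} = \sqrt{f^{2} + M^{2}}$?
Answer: $- \frac{3629}{22} + 78 \sqrt{2} \approx -54.646$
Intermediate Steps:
$m{\left(f,M \right)} = - \frac{4}{9} + \frac{\sqrt{M^{2} + f^{2}}}{9}$ ($m{\left(f,M \right)} = - \frac{4}{9} + \frac{\sqrt{f^{2} + M^{2}}}{9} = - \frac{4}{9} + \frac{\sqrt{M^{2} + f^{2}}}{9}$)
$b{\left(P \right)} = -12 - \frac{P}{44}$ ($b{\left(P \right)} = P \left(- \frac{1}{44}\right) - 12 = - \frac{P}{44} - 12 = -12 - \frac{P}{44}$)
$k = - \frac{197}{22}$ ($k = -12 - - \frac{67}{22} = -12 + \frac{67}{22} = - \frac{197}{22} \approx -8.9545$)
$k - - 13 m{\left(2,-2 \right)} 27 = - \frac{197}{22} - - 13 \left(- \frac{4}{9} + \frac{\sqrt{\left(-2\right)^{2} + 2^{2}}}{9}\right) 27 = - \frac{197}{22} - - 13 \left(- \frac{4}{9} + \frac{\sqrt{4 + 4}}{9}\right) 27 = - \frac{197}{22} - - 13 \left(- \frac{4}{9} + \frac{\sqrt{8}}{9}\right) 27 = - \frac{197}{22} - - 13 \left(- \frac{4}{9} + \frac{2 \sqrt{2}}{9}\right) 27 = - \frac{197}{22} - \left(\frac{52}{9} - \frac{26 \sqrt{2}}{9}\right) 27 = - \frac{197}{22} - \left(156 - 78 \sqrt{2}\right) = - \frac{3629}{22} + 78 \sqrt{2}$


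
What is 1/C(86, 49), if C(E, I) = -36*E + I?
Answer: -1/3047 ≈ -0.00032819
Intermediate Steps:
C(E, I) = I - 36*E
1/C(86, 49) = 1/(49 - 36*86) = 1/(49 - 3096) = 1/(-3047) = -1/3047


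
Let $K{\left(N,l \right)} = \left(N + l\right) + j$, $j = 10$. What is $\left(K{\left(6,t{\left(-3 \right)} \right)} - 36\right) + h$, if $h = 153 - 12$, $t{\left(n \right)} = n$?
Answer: $118$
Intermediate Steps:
$K{\left(N,l \right)} = 10 + N + l$ ($K{\left(N,l \right)} = \left(N + l\right) + 10 = 10 + N + l$)
$h = 141$ ($h = 153 - 12 = 141$)
$\left(K{\left(6,t{\left(-3 \right)} \right)} - 36\right) + h = \left(\left(10 + 6 - 3\right) - 36\right) + 141 = \left(13 - 36\right) + 141 = -23 + 141 = 118$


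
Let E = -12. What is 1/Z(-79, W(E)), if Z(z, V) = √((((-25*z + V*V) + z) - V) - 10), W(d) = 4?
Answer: √1898/1898 ≈ 0.022954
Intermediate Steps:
Z(z, V) = √(-10 + V² - V - 24*z) (Z(z, V) = √((((-25*z + V²) + z) - V) - 10) = √((((V² - 25*z) + z) - V) - 10) = √(((V² - 24*z) - V) - 10) = √((V² - V - 24*z) - 10) = √(-10 + V² - V - 24*z))
1/Z(-79, W(E)) = 1/(√(-10 + 4² - 1*4 - 24*(-79))) = 1/(√(-10 + 16 - 4 + 1896)) = 1/(√1898) = √1898/1898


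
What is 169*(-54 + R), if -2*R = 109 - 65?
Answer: -12844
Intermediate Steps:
R = -22 (R = -(109 - 65)/2 = -½*44 = -22)
169*(-54 + R) = 169*(-54 - 22) = 169*(-76) = -12844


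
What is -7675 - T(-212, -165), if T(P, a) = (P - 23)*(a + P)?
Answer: -96270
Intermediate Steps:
T(P, a) = (-23 + P)*(P + a)
-7675 - T(-212, -165) = -7675 - ((-212)² - 23*(-212) - 23*(-165) - 212*(-165)) = -7675 - (44944 + 4876 + 3795 + 34980) = -7675 - 1*88595 = -7675 - 88595 = -96270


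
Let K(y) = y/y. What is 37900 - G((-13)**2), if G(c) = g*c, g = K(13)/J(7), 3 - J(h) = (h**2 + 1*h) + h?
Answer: 2274169/60 ≈ 37903.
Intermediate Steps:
J(h) = 3 - h**2 - 2*h (J(h) = 3 - ((h**2 + 1*h) + h) = 3 - ((h**2 + h) + h) = 3 - ((h + h**2) + h) = 3 - (h**2 + 2*h) = 3 + (-h**2 - 2*h) = 3 - h**2 - 2*h)
K(y) = 1
g = -1/60 (g = 1/(3 - 1*7**2 - 2*7) = 1/(3 - 1*49 - 14) = 1/(3 - 49 - 14) = 1/(-60) = 1*(-1/60) = -1/60 ≈ -0.016667)
G(c) = -c/60
37900 - G((-13)**2) = 37900 - (-1)*(-13)**2/60 = 37900 - (-1)*169/60 = 37900 - 1*(-169/60) = 37900 + 169/60 = 2274169/60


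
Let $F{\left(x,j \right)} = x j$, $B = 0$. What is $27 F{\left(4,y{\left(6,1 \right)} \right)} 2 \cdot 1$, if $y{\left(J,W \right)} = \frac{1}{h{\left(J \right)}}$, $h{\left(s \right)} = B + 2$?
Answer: $108$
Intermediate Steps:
$h{\left(s \right)} = 2$ ($h{\left(s \right)} = 0 + 2 = 2$)
$y{\left(J,W \right)} = \frac{1}{2}$
$F{\left(x,j \right)} = j x$
$27 F{\left(4,y{\left(6,1 \right)} \right)} 2 \cdot 1 = 27 \cdot \frac{1}{2} \cdot 4 \cdot 2 \cdot 1 = 27 \cdot 2 \cdot 2 \cdot 1 = 27 \cdot 4 \cdot 1 = 27 \cdot 4 = 108$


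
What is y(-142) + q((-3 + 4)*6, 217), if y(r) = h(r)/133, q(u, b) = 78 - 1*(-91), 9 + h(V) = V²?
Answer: 42632/133 ≈ 320.54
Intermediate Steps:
h(V) = -9 + V²
q(u, b) = 169 (q(u, b) = 78 + 91 = 169)
y(r) = -9/133 + r²/133 (y(r) = (-9 + r²)/133 = (-9 + r²)*(1/133) = -9/133 + r²/133)
y(-142) + q((-3 + 4)*6, 217) = (-9/133 + (1/133)*(-142)²) + 169 = (-9/133 + (1/133)*20164) + 169 = (-9/133 + 20164/133) + 169 = 20155/133 + 169 = 42632/133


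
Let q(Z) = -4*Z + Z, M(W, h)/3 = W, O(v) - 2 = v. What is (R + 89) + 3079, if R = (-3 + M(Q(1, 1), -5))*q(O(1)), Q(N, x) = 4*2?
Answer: 2979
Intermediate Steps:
O(v) = 2 + v
Q(N, x) = 8
M(W, h) = 3*W
q(Z) = -3*Z
R = -189 (R = (-3 + 3*8)*(-3*(2 + 1)) = (-3 + 24)*(-3*3) = 21*(-9) = -189)
(R + 89) + 3079 = (-189 + 89) + 3079 = -100 + 3079 = 2979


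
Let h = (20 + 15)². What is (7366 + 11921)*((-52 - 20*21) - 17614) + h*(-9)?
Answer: -348835707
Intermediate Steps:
h = 1225 (h = 35² = 1225)
(7366 + 11921)*((-52 - 20*21) - 17614) + h*(-9) = (7366 + 11921)*((-52 - 20*21) - 17614) + 1225*(-9) = 19287*((-52 - 420) - 17614) - 11025 = 19287*(-472 - 17614) - 11025 = 19287*(-18086) - 11025 = -348824682 - 11025 = -348835707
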